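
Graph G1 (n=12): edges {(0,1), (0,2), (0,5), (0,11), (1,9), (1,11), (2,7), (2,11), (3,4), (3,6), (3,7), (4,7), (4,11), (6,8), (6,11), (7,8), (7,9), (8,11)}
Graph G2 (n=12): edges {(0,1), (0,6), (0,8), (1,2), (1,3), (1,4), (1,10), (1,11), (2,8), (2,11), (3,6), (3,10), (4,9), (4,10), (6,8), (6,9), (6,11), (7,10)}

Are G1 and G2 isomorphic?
Yes, isomorphic

The graphs are isomorphic.
One valid mapping φ: V(G1) → V(G2): 0→10, 1→4, 2→3, 3→8, 4→0, 5→7, 6→2, 7→6, 8→11, 9→9, 10→5, 11→1

Verify φ preserves adjacency — for each edge of G1, its image is an edge of G2:
  (0,1) → (φ(0),φ(1)) = (4,10) ∈ E(G2) ✓
  (0,2) → (φ(0),φ(2)) = (3,10) ∈ E(G2) ✓
  (0,5) → (φ(0),φ(5)) = (7,10) ∈ E(G2) ✓
  (0,11) → (φ(0),φ(11)) = (1,10) ∈ E(G2) ✓
  (1,9) → (φ(1),φ(9)) = (4,9) ∈ E(G2) ✓
  (1,11) → (φ(1),φ(11)) = (1,4) ∈ E(G2) ✓
  (2,7) → (φ(2),φ(7)) = (3,6) ∈ E(G2) ✓
  (2,11) → (φ(2),φ(11)) = (1,3) ∈ E(G2) ✓
  (3,4) → (φ(3),φ(4)) = (0,8) ∈ E(G2) ✓
  (3,6) → (φ(3),φ(6)) = (2,8) ∈ E(G2) ✓
  (3,7) → (φ(3),φ(7)) = (6,8) ∈ E(G2) ✓
  (4,7) → (φ(4),φ(7)) = (0,6) ∈ E(G2) ✓
  (4,11) → (φ(4),φ(11)) = (0,1) ∈ E(G2) ✓
  (6,8) → (φ(6),φ(8)) = (2,11) ∈ E(G2) ✓
  (6,11) → (φ(6),φ(11)) = (1,2) ∈ E(G2) ✓
  (7,8) → (φ(7),φ(8)) = (6,11) ∈ E(G2) ✓
  (7,9) → (φ(7),φ(9)) = (6,9) ∈ E(G2) ✓
  (8,11) → (φ(8),φ(11)) = (1,11) ∈ E(G2) ✓
All 18 edges of G1 map to edges of G2, and |E(G1)| = |E(G2)| = 18, so φ is a bijection on edges as well as vertices. Hence G1 ≅ G2.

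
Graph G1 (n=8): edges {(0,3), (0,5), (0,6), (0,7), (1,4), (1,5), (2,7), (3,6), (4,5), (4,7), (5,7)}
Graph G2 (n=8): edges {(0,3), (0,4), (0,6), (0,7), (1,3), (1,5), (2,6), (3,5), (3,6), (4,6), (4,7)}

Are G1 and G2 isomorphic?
Yes, isomorphic

The graphs are isomorphic.
One valid mapping φ: V(G1) → V(G2): 0→3, 1→7, 2→2, 3→5, 4→4, 5→0, 6→1, 7→6

Verify φ preserves adjacency — for each edge of G1, its image is an edge of G2:
  (0,3) → (φ(0),φ(3)) = (3,5) ∈ E(G2) ✓
  (0,5) → (φ(0),φ(5)) = (0,3) ∈ E(G2) ✓
  (0,6) → (φ(0),φ(6)) = (1,3) ∈ E(G2) ✓
  (0,7) → (φ(0),φ(7)) = (3,6) ∈ E(G2) ✓
  (1,4) → (φ(1),φ(4)) = (4,7) ∈ E(G2) ✓
  (1,5) → (φ(1),φ(5)) = (0,7) ∈ E(G2) ✓
  (2,7) → (φ(2),φ(7)) = (2,6) ∈ E(G2) ✓
  (3,6) → (φ(3),φ(6)) = (1,5) ∈ E(G2) ✓
  (4,5) → (φ(4),φ(5)) = (0,4) ∈ E(G2) ✓
  (4,7) → (φ(4),φ(7)) = (4,6) ∈ E(G2) ✓
  (5,7) → (φ(5),φ(7)) = (0,6) ∈ E(G2) ✓
All 11 edges of G1 map to edges of G2, and |E(G1)| = |E(G2)| = 11, so φ is a bijection on edges as well as vertices. Hence G1 ≅ G2.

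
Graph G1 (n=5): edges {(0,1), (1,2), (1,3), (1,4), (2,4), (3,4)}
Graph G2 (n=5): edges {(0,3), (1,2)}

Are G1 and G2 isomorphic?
No, not isomorphic

The graphs are NOT isomorphic.

Connected components of G1: 1 component(s) with vertex sets [[0, 1, 2, 3, 4]], sizes [5].
Connected components of G2: 3 component(s) with vertex sets [[4], [0, 3], [1, 2]], sizes [1, 2, 2].
The number of connected components (and the multiset of component sizes) is an isomorphism invariant — an isomorphism maps each component of G1 bijectively onto a component of G2. Since G1 has 1 component(s) and G2 has 3, they cannot be isomorphic.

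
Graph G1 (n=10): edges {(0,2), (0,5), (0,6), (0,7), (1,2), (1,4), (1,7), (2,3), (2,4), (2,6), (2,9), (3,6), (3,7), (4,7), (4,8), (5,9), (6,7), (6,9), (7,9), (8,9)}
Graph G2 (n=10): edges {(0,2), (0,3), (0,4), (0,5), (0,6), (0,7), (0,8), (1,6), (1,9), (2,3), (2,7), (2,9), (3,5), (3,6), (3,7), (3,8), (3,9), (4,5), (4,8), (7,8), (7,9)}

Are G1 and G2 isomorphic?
No, not isomorphic

The graphs are NOT isomorphic.

Degrees in G1: deg(0)=4, deg(1)=3, deg(2)=6, deg(3)=3, deg(4)=4, deg(5)=2, deg(6)=5, deg(7)=6, deg(8)=2, deg(9)=5.
Sorted degree sequence of G1: [6, 6, 5, 5, 4, 4, 3, 3, 2, 2].
Degrees in G2: deg(0)=7, deg(1)=2, deg(2)=4, deg(3)=7, deg(4)=3, deg(5)=3, deg(6)=3, deg(7)=5, deg(8)=4, deg(9)=4.
Sorted degree sequence of G2: [7, 7, 5, 4, 4, 4, 3, 3, 3, 2].
The (sorted) degree sequence is an isomorphism invariant, so since G1 and G2 have different degree sequences they cannot be isomorphic.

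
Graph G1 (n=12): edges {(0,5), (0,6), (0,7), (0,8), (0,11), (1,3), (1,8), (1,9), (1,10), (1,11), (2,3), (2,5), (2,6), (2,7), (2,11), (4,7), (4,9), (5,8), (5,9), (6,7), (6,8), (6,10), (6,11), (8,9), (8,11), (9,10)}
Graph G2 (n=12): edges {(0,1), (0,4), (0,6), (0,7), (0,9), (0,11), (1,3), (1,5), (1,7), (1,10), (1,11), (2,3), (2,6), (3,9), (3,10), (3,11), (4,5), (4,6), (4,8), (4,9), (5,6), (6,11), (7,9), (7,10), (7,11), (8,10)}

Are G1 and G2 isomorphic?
Yes, isomorphic

The graphs are isomorphic.
One valid mapping φ: V(G1) → V(G2): 0→7, 1→6, 2→3, 3→2, 4→8, 5→9, 6→1, 7→10, 8→0, 9→4, 10→5, 11→11

Verify φ preserves adjacency — for each edge of G1, its image is an edge of G2:
  (0,5) → (φ(0),φ(5)) = (7,9) ∈ E(G2) ✓
  (0,6) → (φ(0),φ(6)) = (1,7) ∈ E(G2) ✓
  (0,7) → (φ(0),φ(7)) = (7,10) ∈ E(G2) ✓
  (0,8) → (φ(0),φ(8)) = (0,7) ∈ E(G2) ✓
  (0,11) → (φ(0),φ(11)) = (7,11) ∈ E(G2) ✓
  (1,3) → (φ(1),φ(3)) = (2,6) ∈ E(G2) ✓
  (1,8) → (φ(1),φ(8)) = (0,6) ∈ E(G2) ✓
  (1,9) → (φ(1),φ(9)) = (4,6) ∈ E(G2) ✓
  (1,10) → (φ(1),φ(10)) = (5,6) ∈ E(G2) ✓
  (1,11) → (φ(1),φ(11)) = (6,11) ∈ E(G2) ✓
  (2,3) → (φ(2),φ(3)) = (2,3) ∈ E(G2) ✓
  (2,5) → (φ(2),φ(5)) = (3,9) ∈ E(G2) ✓
  (2,6) → (φ(2),φ(6)) = (1,3) ∈ E(G2) ✓
  (2,7) → (φ(2),φ(7)) = (3,10) ∈ E(G2) ✓
  (2,11) → (φ(2),φ(11)) = (3,11) ∈ E(G2) ✓
  (4,7) → (φ(4),φ(7)) = (8,10) ∈ E(G2) ✓
  (4,9) → (φ(4),φ(9)) = (4,8) ∈ E(G2) ✓
  (5,8) → (φ(5),φ(8)) = (0,9) ∈ E(G2) ✓
  (5,9) → (φ(5),φ(9)) = (4,9) ∈ E(G2) ✓
  (6,7) → (φ(6),φ(7)) = (1,10) ∈ E(G2) ✓
  (6,8) → (φ(6),φ(8)) = (0,1) ∈ E(G2) ✓
  (6,10) → (φ(6),φ(10)) = (1,5) ∈ E(G2) ✓
  (6,11) → (φ(6),φ(11)) = (1,11) ∈ E(G2) ✓
  (8,9) → (φ(8),φ(9)) = (0,4) ∈ E(G2) ✓
  (8,11) → (φ(8),φ(11)) = (0,11) ∈ E(G2) ✓
  (9,10) → (φ(9),φ(10)) = (4,5) ∈ E(G2) ✓
All 26 edges of G1 map to edges of G2, and |E(G1)| = |E(G2)| = 26, so φ is a bijection on edges as well as vertices. Hence G1 ≅ G2.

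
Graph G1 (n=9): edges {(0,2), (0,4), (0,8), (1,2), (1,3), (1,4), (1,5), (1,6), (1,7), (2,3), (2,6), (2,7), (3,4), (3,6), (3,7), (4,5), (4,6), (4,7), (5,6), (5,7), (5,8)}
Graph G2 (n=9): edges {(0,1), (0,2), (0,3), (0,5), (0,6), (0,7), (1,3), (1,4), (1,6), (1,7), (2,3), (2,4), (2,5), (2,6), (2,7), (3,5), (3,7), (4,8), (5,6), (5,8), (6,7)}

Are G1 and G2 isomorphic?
Yes, isomorphic

The graphs are isomorphic.
One valid mapping φ: V(G1) → V(G2): 0→4, 1→0, 2→1, 3→7, 4→2, 5→5, 6→6, 7→3, 8→8

Verify φ preserves adjacency — for each edge of G1, its image is an edge of G2:
  (0,2) → (φ(0),φ(2)) = (1,4) ∈ E(G2) ✓
  (0,4) → (φ(0),φ(4)) = (2,4) ∈ E(G2) ✓
  (0,8) → (φ(0),φ(8)) = (4,8) ∈ E(G2) ✓
  (1,2) → (φ(1),φ(2)) = (0,1) ∈ E(G2) ✓
  (1,3) → (φ(1),φ(3)) = (0,7) ∈ E(G2) ✓
  (1,4) → (φ(1),φ(4)) = (0,2) ∈ E(G2) ✓
  (1,5) → (φ(1),φ(5)) = (0,5) ∈ E(G2) ✓
  (1,6) → (φ(1),φ(6)) = (0,6) ∈ E(G2) ✓
  (1,7) → (φ(1),φ(7)) = (0,3) ∈ E(G2) ✓
  (2,3) → (φ(2),φ(3)) = (1,7) ∈ E(G2) ✓
  (2,6) → (φ(2),φ(6)) = (1,6) ∈ E(G2) ✓
  (2,7) → (φ(2),φ(7)) = (1,3) ∈ E(G2) ✓
  (3,4) → (φ(3),φ(4)) = (2,7) ∈ E(G2) ✓
  (3,6) → (φ(3),φ(6)) = (6,7) ∈ E(G2) ✓
  (3,7) → (φ(3),φ(7)) = (3,7) ∈ E(G2) ✓
  (4,5) → (φ(4),φ(5)) = (2,5) ∈ E(G2) ✓
  (4,6) → (φ(4),φ(6)) = (2,6) ∈ E(G2) ✓
  (4,7) → (φ(4),φ(7)) = (2,3) ∈ E(G2) ✓
  (5,6) → (φ(5),φ(6)) = (5,6) ∈ E(G2) ✓
  (5,7) → (φ(5),φ(7)) = (3,5) ∈ E(G2) ✓
  (5,8) → (φ(5),φ(8)) = (5,8) ∈ E(G2) ✓
All 21 edges of G1 map to edges of G2, and |E(G1)| = |E(G2)| = 21, so φ is a bijection on edges as well as vertices. Hence G1 ≅ G2.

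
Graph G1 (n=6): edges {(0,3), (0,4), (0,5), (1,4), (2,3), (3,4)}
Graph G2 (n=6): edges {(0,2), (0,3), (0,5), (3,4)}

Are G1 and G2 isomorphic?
No, not isomorphic

The graphs are NOT isomorphic.

Counting triangles (3-cliques): G1 has 1, G2 has 0.
Triangle count is an isomorphism invariant, so differing triangle counts rule out isomorphism.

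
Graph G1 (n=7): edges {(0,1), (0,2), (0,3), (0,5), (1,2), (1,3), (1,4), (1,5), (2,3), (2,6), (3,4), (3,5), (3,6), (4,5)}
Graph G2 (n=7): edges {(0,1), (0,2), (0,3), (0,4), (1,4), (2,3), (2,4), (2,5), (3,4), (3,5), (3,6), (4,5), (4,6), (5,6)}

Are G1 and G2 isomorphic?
Yes, isomorphic

The graphs are isomorphic.
One valid mapping φ: V(G1) → V(G2): 0→2, 1→3, 2→0, 3→4, 4→6, 5→5, 6→1

Verify φ preserves adjacency — for each edge of G1, its image is an edge of G2:
  (0,1) → (φ(0),φ(1)) = (2,3) ∈ E(G2) ✓
  (0,2) → (φ(0),φ(2)) = (0,2) ∈ E(G2) ✓
  (0,3) → (φ(0),φ(3)) = (2,4) ∈ E(G2) ✓
  (0,5) → (φ(0),φ(5)) = (2,5) ∈ E(G2) ✓
  (1,2) → (φ(1),φ(2)) = (0,3) ∈ E(G2) ✓
  (1,3) → (φ(1),φ(3)) = (3,4) ∈ E(G2) ✓
  (1,4) → (φ(1),φ(4)) = (3,6) ∈ E(G2) ✓
  (1,5) → (φ(1),φ(5)) = (3,5) ∈ E(G2) ✓
  (2,3) → (φ(2),φ(3)) = (0,4) ∈ E(G2) ✓
  (2,6) → (φ(2),φ(6)) = (0,1) ∈ E(G2) ✓
  (3,4) → (φ(3),φ(4)) = (4,6) ∈ E(G2) ✓
  (3,5) → (φ(3),φ(5)) = (4,5) ∈ E(G2) ✓
  (3,6) → (φ(3),φ(6)) = (1,4) ∈ E(G2) ✓
  (4,5) → (φ(4),φ(5)) = (5,6) ∈ E(G2) ✓
All 14 edges of G1 map to edges of G2, and |E(G1)| = |E(G2)| = 14, so φ is a bijection on edges as well as vertices. Hence G1 ≅ G2.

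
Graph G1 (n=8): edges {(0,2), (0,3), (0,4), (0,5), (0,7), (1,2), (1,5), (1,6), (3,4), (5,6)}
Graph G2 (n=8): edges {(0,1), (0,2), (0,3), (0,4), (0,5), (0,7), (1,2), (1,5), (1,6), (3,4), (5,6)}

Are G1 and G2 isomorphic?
No, not isomorphic

The graphs are NOT isomorphic.

Counting edges: G1 has 10 edge(s); G2 has 11 edge(s).
Edge count is an isomorphism invariant (a bijection on vertices induces a bijection on edges), so differing edge counts rule out isomorphism.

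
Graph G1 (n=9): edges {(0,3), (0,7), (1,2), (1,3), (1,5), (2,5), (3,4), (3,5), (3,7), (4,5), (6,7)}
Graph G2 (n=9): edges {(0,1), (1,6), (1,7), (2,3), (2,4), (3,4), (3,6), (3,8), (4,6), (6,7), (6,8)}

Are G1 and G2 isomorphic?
Yes, isomorphic

The graphs are isomorphic.
One valid mapping φ: V(G1) → V(G2): 0→7, 1→4, 2→2, 3→6, 4→8, 5→3, 6→0, 7→1, 8→5

Verify φ preserves adjacency — for each edge of G1, its image is an edge of G2:
  (0,3) → (φ(0),φ(3)) = (6,7) ∈ E(G2) ✓
  (0,7) → (φ(0),φ(7)) = (1,7) ∈ E(G2) ✓
  (1,2) → (φ(1),φ(2)) = (2,4) ∈ E(G2) ✓
  (1,3) → (φ(1),φ(3)) = (4,6) ∈ E(G2) ✓
  (1,5) → (φ(1),φ(5)) = (3,4) ∈ E(G2) ✓
  (2,5) → (φ(2),φ(5)) = (2,3) ∈ E(G2) ✓
  (3,4) → (φ(3),φ(4)) = (6,8) ∈ E(G2) ✓
  (3,5) → (φ(3),φ(5)) = (3,6) ∈ E(G2) ✓
  (3,7) → (φ(3),φ(7)) = (1,6) ∈ E(G2) ✓
  (4,5) → (φ(4),φ(5)) = (3,8) ∈ E(G2) ✓
  (6,7) → (φ(6),φ(7)) = (0,1) ∈ E(G2) ✓
All 11 edges of G1 map to edges of G2, and |E(G1)| = |E(G2)| = 11, so φ is a bijection on edges as well as vertices. Hence G1 ≅ G2.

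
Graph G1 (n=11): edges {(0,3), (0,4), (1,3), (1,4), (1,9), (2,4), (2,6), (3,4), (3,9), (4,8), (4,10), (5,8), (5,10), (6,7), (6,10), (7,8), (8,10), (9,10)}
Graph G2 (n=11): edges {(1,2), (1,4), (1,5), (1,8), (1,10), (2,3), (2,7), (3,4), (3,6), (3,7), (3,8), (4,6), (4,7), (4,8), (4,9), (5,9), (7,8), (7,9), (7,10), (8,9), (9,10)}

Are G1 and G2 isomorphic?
No, not isomorphic

The graphs are NOT isomorphic.

Connected components of G1: 1 component(s) with vertex sets [[0, 1, 2, 3, 4, 5, 6, 7, 8, 9, 10]], sizes [11].
Connected components of G2: 2 component(s) with vertex sets [[0], [1, 2, 3, 4, 5, 6, 7, 8, 9, 10]], sizes [1, 10].
The number of connected components (and the multiset of component sizes) is an isomorphism invariant — an isomorphism maps each component of G1 bijectively onto a component of G2. Since G1 has 1 component(s) and G2 has 2, they cannot be isomorphic.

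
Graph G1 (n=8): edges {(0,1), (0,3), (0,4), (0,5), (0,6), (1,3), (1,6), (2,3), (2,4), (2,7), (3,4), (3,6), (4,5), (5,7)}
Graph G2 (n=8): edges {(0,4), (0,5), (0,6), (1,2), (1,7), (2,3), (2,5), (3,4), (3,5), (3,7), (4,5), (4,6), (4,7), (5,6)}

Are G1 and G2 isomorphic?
Yes, isomorphic

The graphs are isomorphic.
One valid mapping φ: V(G1) → V(G2): 0→5, 1→6, 2→7, 3→4, 4→3, 5→2, 6→0, 7→1

Verify φ preserves adjacency — for each edge of G1, its image is an edge of G2:
  (0,1) → (φ(0),φ(1)) = (5,6) ∈ E(G2) ✓
  (0,3) → (φ(0),φ(3)) = (4,5) ∈ E(G2) ✓
  (0,4) → (φ(0),φ(4)) = (3,5) ∈ E(G2) ✓
  (0,5) → (φ(0),φ(5)) = (2,5) ∈ E(G2) ✓
  (0,6) → (φ(0),φ(6)) = (0,5) ∈ E(G2) ✓
  (1,3) → (φ(1),φ(3)) = (4,6) ∈ E(G2) ✓
  (1,6) → (φ(1),φ(6)) = (0,6) ∈ E(G2) ✓
  (2,3) → (φ(2),φ(3)) = (4,7) ∈ E(G2) ✓
  (2,4) → (φ(2),φ(4)) = (3,7) ∈ E(G2) ✓
  (2,7) → (φ(2),φ(7)) = (1,7) ∈ E(G2) ✓
  (3,4) → (φ(3),φ(4)) = (3,4) ∈ E(G2) ✓
  (3,6) → (φ(3),φ(6)) = (0,4) ∈ E(G2) ✓
  (4,5) → (φ(4),φ(5)) = (2,3) ∈ E(G2) ✓
  (5,7) → (φ(5),φ(7)) = (1,2) ∈ E(G2) ✓
All 14 edges of G1 map to edges of G2, and |E(G1)| = |E(G2)| = 14, so φ is a bijection on edges as well as vertices. Hence G1 ≅ G2.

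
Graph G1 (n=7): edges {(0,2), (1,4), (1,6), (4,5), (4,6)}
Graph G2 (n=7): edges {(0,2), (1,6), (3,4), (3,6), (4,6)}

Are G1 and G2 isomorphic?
Yes, isomorphic

The graphs are isomorphic.
One valid mapping φ: V(G1) → V(G2): 0→0, 1→4, 2→2, 3→5, 4→6, 5→1, 6→3

Verify φ preserves adjacency — for each edge of G1, its image is an edge of G2:
  (0,2) → (φ(0),φ(2)) = (0,2) ∈ E(G2) ✓
  (1,4) → (φ(1),φ(4)) = (4,6) ∈ E(G2) ✓
  (1,6) → (φ(1),φ(6)) = (3,4) ∈ E(G2) ✓
  (4,5) → (φ(4),φ(5)) = (1,6) ∈ E(G2) ✓
  (4,6) → (φ(4),φ(6)) = (3,6) ∈ E(G2) ✓
All 5 edges of G1 map to edges of G2, and |E(G1)| = |E(G2)| = 5, so φ is a bijection on edges as well as vertices. Hence G1 ≅ G2.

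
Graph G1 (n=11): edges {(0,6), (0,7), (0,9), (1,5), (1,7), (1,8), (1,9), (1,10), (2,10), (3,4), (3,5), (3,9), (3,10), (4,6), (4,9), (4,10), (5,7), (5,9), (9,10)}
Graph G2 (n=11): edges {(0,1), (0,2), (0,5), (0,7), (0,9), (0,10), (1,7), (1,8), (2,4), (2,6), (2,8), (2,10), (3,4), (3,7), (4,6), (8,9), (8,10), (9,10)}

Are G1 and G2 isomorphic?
No, not isomorphic

The graphs are NOT isomorphic.

Counting triangles (3-cliques): G1 has 8, G2 has 6.
Triangle count is an isomorphism invariant, so differing triangle counts rule out isomorphism.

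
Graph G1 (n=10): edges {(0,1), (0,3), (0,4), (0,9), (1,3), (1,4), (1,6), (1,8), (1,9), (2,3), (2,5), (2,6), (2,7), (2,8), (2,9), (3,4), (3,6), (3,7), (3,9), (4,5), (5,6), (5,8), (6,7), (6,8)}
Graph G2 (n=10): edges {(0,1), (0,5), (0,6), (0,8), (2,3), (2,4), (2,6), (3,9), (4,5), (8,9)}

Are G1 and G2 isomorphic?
No, not isomorphic

The graphs are NOT isomorphic.

Connected components of G1: 1 component(s) with vertex sets [[0, 1, 2, 3, 4, 5, 6, 7, 8, 9]], sizes [10].
Connected components of G2: 2 component(s) with vertex sets [[7], [0, 1, 2, 3, 4, 5, 6, 8, 9]], sizes [1, 9].
The number of connected components (and the multiset of component sizes) is an isomorphism invariant — an isomorphism maps each component of G1 bijectively onto a component of G2. Since G1 has 1 component(s) and G2 has 2, they cannot be isomorphic.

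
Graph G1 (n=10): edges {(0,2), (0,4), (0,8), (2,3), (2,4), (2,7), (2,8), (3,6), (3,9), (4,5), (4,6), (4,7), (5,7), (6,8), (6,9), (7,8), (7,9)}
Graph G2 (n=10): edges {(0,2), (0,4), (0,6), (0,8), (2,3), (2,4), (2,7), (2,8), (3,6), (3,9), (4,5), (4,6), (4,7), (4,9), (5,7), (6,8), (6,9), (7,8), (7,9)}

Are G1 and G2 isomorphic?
No, not isomorphic

The graphs are NOT isomorphic.

Counting edges: G1 has 17 edge(s); G2 has 19 edge(s).
Edge count is an isomorphism invariant (a bijection on vertices induces a bijection on edges), so differing edge counts rule out isomorphism.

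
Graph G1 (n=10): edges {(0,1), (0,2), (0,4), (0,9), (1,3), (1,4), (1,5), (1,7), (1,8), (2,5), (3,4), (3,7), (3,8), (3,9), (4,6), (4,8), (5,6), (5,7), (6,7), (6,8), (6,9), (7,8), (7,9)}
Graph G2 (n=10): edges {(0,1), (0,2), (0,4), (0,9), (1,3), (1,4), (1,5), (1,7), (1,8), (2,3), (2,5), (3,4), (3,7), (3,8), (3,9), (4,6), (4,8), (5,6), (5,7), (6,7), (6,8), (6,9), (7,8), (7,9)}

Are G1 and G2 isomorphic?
No, not isomorphic

The graphs are NOT isomorphic.

Counting edges: G1 has 23 edge(s); G2 has 24 edge(s).
Edge count is an isomorphism invariant (a bijection on vertices induces a bijection on edges), so differing edge counts rule out isomorphism.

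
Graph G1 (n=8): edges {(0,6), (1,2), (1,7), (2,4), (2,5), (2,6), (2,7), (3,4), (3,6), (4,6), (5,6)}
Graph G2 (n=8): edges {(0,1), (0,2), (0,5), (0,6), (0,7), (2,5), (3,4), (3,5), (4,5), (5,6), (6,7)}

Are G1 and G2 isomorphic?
Yes, isomorphic

The graphs are isomorphic.
One valid mapping φ: V(G1) → V(G2): 0→1, 1→4, 2→5, 3→7, 4→6, 5→2, 6→0, 7→3

Verify φ preserves adjacency — for each edge of G1, its image is an edge of G2:
  (0,6) → (φ(0),φ(6)) = (0,1) ∈ E(G2) ✓
  (1,2) → (φ(1),φ(2)) = (4,5) ∈ E(G2) ✓
  (1,7) → (φ(1),φ(7)) = (3,4) ∈ E(G2) ✓
  (2,4) → (φ(2),φ(4)) = (5,6) ∈ E(G2) ✓
  (2,5) → (φ(2),φ(5)) = (2,5) ∈ E(G2) ✓
  (2,6) → (φ(2),φ(6)) = (0,5) ∈ E(G2) ✓
  (2,7) → (φ(2),φ(7)) = (3,5) ∈ E(G2) ✓
  (3,4) → (φ(3),φ(4)) = (6,7) ∈ E(G2) ✓
  (3,6) → (φ(3),φ(6)) = (0,7) ∈ E(G2) ✓
  (4,6) → (φ(4),φ(6)) = (0,6) ∈ E(G2) ✓
  (5,6) → (φ(5),φ(6)) = (0,2) ∈ E(G2) ✓
All 11 edges of G1 map to edges of G2, and |E(G1)| = |E(G2)| = 11, so φ is a bijection on edges as well as vertices. Hence G1 ≅ G2.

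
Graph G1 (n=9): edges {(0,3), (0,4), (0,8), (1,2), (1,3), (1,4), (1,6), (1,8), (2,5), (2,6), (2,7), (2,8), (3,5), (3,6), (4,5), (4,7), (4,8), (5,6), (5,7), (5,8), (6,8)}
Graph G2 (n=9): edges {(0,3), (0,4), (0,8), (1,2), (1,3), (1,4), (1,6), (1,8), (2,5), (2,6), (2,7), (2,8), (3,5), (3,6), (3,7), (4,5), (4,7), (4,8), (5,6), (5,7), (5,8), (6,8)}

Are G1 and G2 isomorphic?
No, not isomorphic

The graphs are NOT isomorphic.

Counting edges: G1 has 21 edge(s); G2 has 22 edge(s).
Edge count is an isomorphism invariant (a bijection on vertices induces a bijection on edges), so differing edge counts rule out isomorphism.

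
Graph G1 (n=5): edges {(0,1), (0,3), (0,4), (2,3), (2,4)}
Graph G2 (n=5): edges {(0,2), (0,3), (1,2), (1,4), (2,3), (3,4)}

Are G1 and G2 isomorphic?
No, not isomorphic

The graphs are NOT isomorphic.

Counting triangles (3-cliques): G1 has 0, G2 has 1.
Triangle count is an isomorphism invariant, so differing triangle counts rule out isomorphism.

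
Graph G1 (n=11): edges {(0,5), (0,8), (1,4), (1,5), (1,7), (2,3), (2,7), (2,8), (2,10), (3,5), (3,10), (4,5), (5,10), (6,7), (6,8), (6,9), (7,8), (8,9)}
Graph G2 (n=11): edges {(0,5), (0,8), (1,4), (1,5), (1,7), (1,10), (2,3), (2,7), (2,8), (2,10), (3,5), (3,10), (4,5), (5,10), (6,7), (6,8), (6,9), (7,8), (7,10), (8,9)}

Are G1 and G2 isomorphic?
No, not isomorphic

The graphs are NOT isomorphic.

Counting edges: G1 has 18 edge(s); G2 has 20 edge(s).
Edge count is an isomorphism invariant (a bijection on vertices induces a bijection on edges), so differing edge counts rule out isomorphism.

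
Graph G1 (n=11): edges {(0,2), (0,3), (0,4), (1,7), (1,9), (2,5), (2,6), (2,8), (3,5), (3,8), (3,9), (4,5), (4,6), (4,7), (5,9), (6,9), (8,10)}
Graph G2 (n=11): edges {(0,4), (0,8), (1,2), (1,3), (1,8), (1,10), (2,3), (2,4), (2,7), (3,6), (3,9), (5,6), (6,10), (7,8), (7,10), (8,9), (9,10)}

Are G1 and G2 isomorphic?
Yes, isomorphic

The graphs are isomorphic.
One valid mapping φ: V(G1) → V(G2): 0→9, 1→4, 2→10, 3→3, 4→8, 5→1, 6→7, 7→0, 8→6, 9→2, 10→5

Verify φ preserves adjacency — for each edge of G1, its image is an edge of G2:
  (0,2) → (φ(0),φ(2)) = (9,10) ∈ E(G2) ✓
  (0,3) → (φ(0),φ(3)) = (3,9) ∈ E(G2) ✓
  (0,4) → (φ(0),φ(4)) = (8,9) ∈ E(G2) ✓
  (1,7) → (φ(1),φ(7)) = (0,4) ∈ E(G2) ✓
  (1,9) → (φ(1),φ(9)) = (2,4) ∈ E(G2) ✓
  (2,5) → (φ(2),φ(5)) = (1,10) ∈ E(G2) ✓
  (2,6) → (φ(2),φ(6)) = (7,10) ∈ E(G2) ✓
  (2,8) → (φ(2),φ(8)) = (6,10) ∈ E(G2) ✓
  (3,5) → (φ(3),φ(5)) = (1,3) ∈ E(G2) ✓
  (3,8) → (φ(3),φ(8)) = (3,6) ∈ E(G2) ✓
  (3,9) → (φ(3),φ(9)) = (2,3) ∈ E(G2) ✓
  (4,5) → (φ(4),φ(5)) = (1,8) ∈ E(G2) ✓
  (4,6) → (φ(4),φ(6)) = (7,8) ∈ E(G2) ✓
  (4,7) → (φ(4),φ(7)) = (0,8) ∈ E(G2) ✓
  (5,9) → (φ(5),φ(9)) = (1,2) ∈ E(G2) ✓
  (6,9) → (φ(6),φ(9)) = (2,7) ∈ E(G2) ✓
  (8,10) → (φ(8),φ(10)) = (5,6) ∈ E(G2) ✓
All 17 edges of G1 map to edges of G2, and |E(G1)| = |E(G2)| = 17, so φ is a bijection on edges as well as vertices. Hence G1 ≅ G2.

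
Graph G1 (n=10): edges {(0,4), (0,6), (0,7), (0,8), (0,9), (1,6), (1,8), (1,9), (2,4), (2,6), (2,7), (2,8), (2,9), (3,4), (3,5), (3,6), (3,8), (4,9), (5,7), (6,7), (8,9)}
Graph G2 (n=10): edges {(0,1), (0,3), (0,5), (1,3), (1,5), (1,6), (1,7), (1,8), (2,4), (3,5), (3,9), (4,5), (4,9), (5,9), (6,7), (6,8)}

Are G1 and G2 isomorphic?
No, not isomorphic

The graphs are NOT isomorphic.

Counting triangles (3-cliques): G1 has 7, G2 has 8.
Triangle count is an isomorphism invariant, so differing triangle counts rule out isomorphism.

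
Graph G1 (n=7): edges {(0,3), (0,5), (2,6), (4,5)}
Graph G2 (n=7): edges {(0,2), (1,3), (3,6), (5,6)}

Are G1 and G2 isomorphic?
Yes, isomorphic

The graphs are isomorphic.
One valid mapping φ: V(G1) → V(G2): 0→6, 1→4, 2→0, 3→5, 4→1, 5→3, 6→2

Verify φ preserves adjacency — for each edge of G1, its image is an edge of G2:
  (0,3) → (φ(0),φ(3)) = (5,6) ∈ E(G2) ✓
  (0,5) → (φ(0),φ(5)) = (3,6) ∈ E(G2) ✓
  (2,6) → (φ(2),φ(6)) = (0,2) ∈ E(G2) ✓
  (4,5) → (φ(4),φ(5)) = (1,3) ∈ E(G2) ✓
All 4 edges of G1 map to edges of G2, and |E(G1)| = |E(G2)| = 4, so φ is a bijection on edges as well as vertices. Hence G1 ≅ G2.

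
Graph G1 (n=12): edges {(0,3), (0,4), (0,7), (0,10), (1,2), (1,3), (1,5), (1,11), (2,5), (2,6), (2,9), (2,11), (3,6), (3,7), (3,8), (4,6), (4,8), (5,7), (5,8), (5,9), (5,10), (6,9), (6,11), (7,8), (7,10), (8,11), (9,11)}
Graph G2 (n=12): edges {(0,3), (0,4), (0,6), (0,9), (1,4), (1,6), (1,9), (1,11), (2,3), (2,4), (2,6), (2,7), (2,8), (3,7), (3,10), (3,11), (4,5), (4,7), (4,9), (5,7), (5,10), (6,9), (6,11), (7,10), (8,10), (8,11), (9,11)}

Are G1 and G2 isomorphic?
Yes, isomorphic

The graphs are isomorphic.
One valid mapping φ: V(G1) → V(G2): 0→10, 1→0, 2→9, 3→3, 4→8, 5→4, 6→11, 7→7, 8→2, 9→1, 10→5, 11→6

Verify φ preserves adjacency — for each edge of G1, its image is an edge of G2:
  (0,3) → (φ(0),φ(3)) = (3,10) ∈ E(G2) ✓
  (0,4) → (φ(0),φ(4)) = (8,10) ∈ E(G2) ✓
  (0,7) → (φ(0),φ(7)) = (7,10) ∈ E(G2) ✓
  (0,10) → (φ(0),φ(10)) = (5,10) ∈ E(G2) ✓
  (1,2) → (φ(1),φ(2)) = (0,9) ∈ E(G2) ✓
  (1,3) → (φ(1),φ(3)) = (0,3) ∈ E(G2) ✓
  (1,5) → (φ(1),φ(5)) = (0,4) ∈ E(G2) ✓
  (1,11) → (φ(1),φ(11)) = (0,6) ∈ E(G2) ✓
  (2,5) → (φ(2),φ(5)) = (4,9) ∈ E(G2) ✓
  (2,6) → (φ(2),φ(6)) = (9,11) ∈ E(G2) ✓
  (2,9) → (φ(2),φ(9)) = (1,9) ∈ E(G2) ✓
  (2,11) → (φ(2),φ(11)) = (6,9) ∈ E(G2) ✓
  (3,6) → (φ(3),φ(6)) = (3,11) ∈ E(G2) ✓
  (3,7) → (φ(3),φ(7)) = (3,7) ∈ E(G2) ✓
  (3,8) → (φ(3),φ(8)) = (2,3) ∈ E(G2) ✓
  (4,6) → (φ(4),φ(6)) = (8,11) ∈ E(G2) ✓
  (4,8) → (φ(4),φ(8)) = (2,8) ∈ E(G2) ✓
  (5,7) → (φ(5),φ(7)) = (4,7) ∈ E(G2) ✓
  (5,8) → (φ(5),φ(8)) = (2,4) ∈ E(G2) ✓
  (5,9) → (φ(5),φ(9)) = (1,4) ∈ E(G2) ✓
  (5,10) → (φ(5),φ(10)) = (4,5) ∈ E(G2) ✓
  (6,9) → (φ(6),φ(9)) = (1,11) ∈ E(G2) ✓
  (6,11) → (φ(6),φ(11)) = (6,11) ∈ E(G2) ✓
  (7,8) → (φ(7),φ(8)) = (2,7) ∈ E(G2) ✓
  (7,10) → (φ(7),φ(10)) = (5,7) ∈ E(G2) ✓
  (8,11) → (φ(8),φ(11)) = (2,6) ∈ E(G2) ✓
  (9,11) → (φ(9),φ(11)) = (1,6) ∈ E(G2) ✓
All 27 edges of G1 map to edges of G2, and |E(G1)| = |E(G2)| = 27, so φ is a bijection on edges as well as vertices. Hence G1 ≅ G2.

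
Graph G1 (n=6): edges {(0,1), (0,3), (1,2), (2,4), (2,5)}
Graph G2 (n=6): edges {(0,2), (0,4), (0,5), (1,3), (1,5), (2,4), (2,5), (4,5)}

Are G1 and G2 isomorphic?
No, not isomorphic

The graphs are NOT isomorphic.

Degrees in G1: deg(0)=2, deg(1)=2, deg(2)=3, deg(3)=1, deg(4)=1, deg(5)=1.
Sorted degree sequence of G1: [3, 2, 2, 1, 1, 1].
Degrees in G2: deg(0)=3, deg(1)=2, deg(2)=3, deg(3)=1, deg(4)=3, deg(5)=4.
Sorted degree sequence of G2: [4, 3, 3, 3, 2, 1].
The (sorted) degree sequence is an isomorphism invariant, so since G1 and G2 have different degree sequences they cannot be isomorphic.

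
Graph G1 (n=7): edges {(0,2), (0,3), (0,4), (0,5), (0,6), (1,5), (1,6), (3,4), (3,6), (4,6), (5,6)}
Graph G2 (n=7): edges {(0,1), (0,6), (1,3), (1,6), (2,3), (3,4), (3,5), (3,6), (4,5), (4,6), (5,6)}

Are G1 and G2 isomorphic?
Yes, isomorphic

The graphs are isomorphic.
One valid mapping φ: V(G1) → V(G2): 0→3, 1→0, 2→2, 3→4, 4→5, 5→1, 6→6

Verify φ preserves adjacency — for each edge of G1, its image is an edge of G2:
  (0,2) → (φ(0),φ(2)) = (2,3) ∈ E(G2) ✓
  (0,3) → (φ(0),φ(3)) = (3,4) ∈ E(G2) ✓
  (0,4) → (φ(0),φ(4)) = (3,5) ∈ E(G2) ✓
  (0,5) → (φ(0),φ(5)) = (1,3) ∈ E(G2) ✓
  (0,6) → (φ(0),φ(6)) = (3,6) ∈ E(G2) ✓
  (1,5) → (φ(1),φ(5)) = (0,1) ∈ E(G2) ✓
  (1,6) → (φ(1),φ(6)) = (0,6) ∈ E(G2) ✓
  (3,4) → (φ(3),φ(4)) = (4,5) ∈ E(G2) ✓
  (3,6) → (φ(3),φ(6)) = (4,6) ∈ E(G2) ✓
  (4,6) → (φ(4),φ(6)) = (5,6) ∈ E(G2) ✓
  (5,6) → (φ(5),φ(6)) = (1,6) ∈ E(G2) ✓
All 11 edges of G1 map to edges of G2, and |E(G1)| = |E(G2)| = 11, so φ is a bijection on edges as well as vertices. Hence G1 ≅ G2.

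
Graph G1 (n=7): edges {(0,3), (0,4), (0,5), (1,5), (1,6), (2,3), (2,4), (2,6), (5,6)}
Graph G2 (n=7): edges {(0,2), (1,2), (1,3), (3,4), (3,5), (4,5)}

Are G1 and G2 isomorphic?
No, not isomorphic

The graphs are NOT isomorphic.

Degrees in G1: deg(0)=3, deg(1)=2, deg(2)=3, deg(3)=2, deg(4)=2, deg(5)=3, deg(6)=3.
Sorted degree sequence of G1: [3, 3, 3, 3, 2, 2, 2].
Degrees in G2: deg(0)=1, deg(1)=2, deg(2)=2, deg(3)=3, deg(4)=2, deg(5)=2, deg(6)=0.
Sorted degree sequence of G2: [3, 2, 2, 2, 2, 1, 0].
The (sorted) degree sequence is an isomorphism invariant, so since G1 and G2 have different degree sequences they cannot be isomorphic.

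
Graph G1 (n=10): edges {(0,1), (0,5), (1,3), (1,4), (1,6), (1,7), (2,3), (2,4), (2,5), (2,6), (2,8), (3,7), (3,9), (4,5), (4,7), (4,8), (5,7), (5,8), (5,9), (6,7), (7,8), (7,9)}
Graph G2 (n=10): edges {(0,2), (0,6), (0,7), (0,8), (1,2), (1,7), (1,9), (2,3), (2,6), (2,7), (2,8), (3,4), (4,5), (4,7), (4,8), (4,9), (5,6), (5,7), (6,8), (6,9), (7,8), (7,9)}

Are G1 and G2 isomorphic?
Yes, isomorphic

The graphs are isomorphic.
One valid mapping φ: V(G1) → V(G2): 0→3, 1→4, 2→6, 3→9, 4→8, 5→2, 6→5, 7→7, 8→0, 9→1

Verify φ preserves adjacency — for each edge of G1, its image is an edge of G2:
  (0,1) → (φ(0),φ(1)) = (3,4) ∈ E(G2) ✓
  (0,5) → (φ(0),φ(5)) = (2,3) ∈ E(G2) ✓
  (1,3) → (φ(1),φ(3)) = (4,9) ∈ E(G2) ✓
  (1,4) → (φ(1),φ(4)) = (4,8) ∈ E(G2) ✓
  (1,6) → (φ(1),φ(6)) = (4,5) ∈ E(G2) ✓
  (1,7) → (φ(1),φ(7)) = (4,7) ∈ E(G2) ✓
  (2,3) → (φ(2),φ(3)) = (6,9) ∈ E(G2) ✓
  (2,4) → (φ(2),φ(4)) = (6,8) ∈ E(G2) ✓
  (2,5) → (φ(2),φ(5)) = (2,6) ∈ E(G2) ✓
  (2,6) → (φ(2),φ(6)) = (5,6) ∈ E(G2) ✓
  (2,8) → (φ(2),φ(8)) = (0,6) ∈ E(G2) ✓
  (3,7) → (φ(3),φ(7)) = (7,9) ∈ E(G2) ✓
  (3,9) → (φ(3),φ(9)) = (1,9) ∈ E(G2) ✓
  (4,5) → (φ(4),φ(5)) = (2,8) ∈ E(G2) ✓
  (4,7) → (φ(4),φ(7)) = (7,8) ∈ E(G2) ✓
  (4,8) → (φ(4),φ(8)) = (0,8) ∈ E(G2) ✓
  (5,7) → (φ(5),φ(7)) = (2,7) ∈ E(G2) ✓
  (5,8) → (φ(5),φ(8)) = (0,2) ∈ E(G2) ✓
  (5,9) → (φ(5),φ(9)) = (1,2) ∈ E(G2) ✓
  (6,7) → (φ(6),φ(7)) = (5,7) ∈ E(G2) ✓
  (7,8) → (φ(7),φ(8)) = (0,7) ∈ E(G2) ✓
  (7,9) → (φ(7),φ(9)) = (1,7) ∈ E(G2) ✓
All 22 edges of G1 map to edges of G2, and |E(G1)| = |E(G2)| = 22, so φ is a bijection on edges as well as vertices. Hence G1 ≅ G2.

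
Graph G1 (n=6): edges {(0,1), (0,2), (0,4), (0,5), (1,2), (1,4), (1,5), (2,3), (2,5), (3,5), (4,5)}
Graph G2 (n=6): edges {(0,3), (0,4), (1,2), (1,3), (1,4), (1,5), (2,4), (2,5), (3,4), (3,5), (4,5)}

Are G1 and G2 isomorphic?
Yes, isomorphic

The graphs are isomorphic.
One valid mapping φ: V(G1) → V(G2): 0→1, 1→5, 2→3, 3→0, 4→2, 5→4

Verify φ preserves adjacency — for each edge of G1, its image is an edge of G2:
  (0,1) → (φ(0),φ(1)) = (1,5) ∈ E(G2) ✓
  (0,2) → (φ(0),φ(2)) = (1,3) ∈ E(G2) ✓
  (0,4) → (φ(0),φ(4)) = (1,2) ∈ E(G2) ✓
  (0,5) → (φ(0),φ(5)) = (1,4) ∈ E(G2) ✓
  (1,2) → (φ(1),φ(2)) = (3,5) ∈ E(G2) ✓
  (1,4) → (φ(1),φ(4)) = (2,5) ∈ E(G2) ✓
  (1,5) → (φ(1),φ(5)) = (4,5) ∈ E(G2) ✓
  (2,3) → (φ(2),φ(3)) = (0,3) ∈ E(G2) ✓
  (2,5) → (φ(2),φ(5)) = (3,4) ∈ E(G2) ✓
  (3,5) → (φ(3),φ(5)) = (0,4) ∈ E(G2) ✓
  (4,5) → (φ(4),φ(5)) = (2,4) ∈ E(G2) ✓
All 11 edges of G1 map to edges of G2, and |E(G1)| = |E(G2)| = 11, so φ is a bijection on edges as well as vertices. Hence G1 ≅ G2.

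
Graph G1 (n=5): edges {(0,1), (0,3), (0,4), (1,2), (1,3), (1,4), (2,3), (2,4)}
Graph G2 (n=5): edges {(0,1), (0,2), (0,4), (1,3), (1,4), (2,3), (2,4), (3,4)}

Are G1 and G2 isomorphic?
Yes, isomorphic

The graphs are isomorphic.
One valid mapping φ: V(G1) → V(G2): 0→0, 1→4, 2→3, 3→1, 4→2

Verify φ preserves adjacency — for each edge of G1, its image is an edge of G2:
  (0,1) → (φ(0),φ(1)) = (0,4) ∈ E(G2) ✓
  (0,3) → (φ(0),φ(3)) = (0,1) ∈ E(G2) ✓
  (0,4) → (φ(0),φ(4)) = (0,2) ∈ E(G2) ✓
  (1,2) → (φ(1),φ(2)) = (3,4) ∈ E(G2) ✓
  (1,3) → (φ(1),φ(3)) = (1,4) ∈ E(G2) ✓
  (1,4) → (φ(1),φ(4)) = (2,4) ∈ E(G2) ✓
  (2,3) → (φ(2),φ(3)) = (1,3) ∈ E(G2) ✓
  (2,4) → (φ(2),φ(4)) = (2,3) ∈ E(G2) ✓
All 8 edges of G1 map to edges of G2, and |E(G1)| = |E(G2)| = 8, so φ is a bijection on edges as well as vertices. Hence G1 ≅ G2.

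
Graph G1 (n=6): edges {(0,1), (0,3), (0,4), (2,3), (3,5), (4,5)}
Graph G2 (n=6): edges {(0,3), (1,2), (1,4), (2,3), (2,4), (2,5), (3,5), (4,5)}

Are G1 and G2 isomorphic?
No, not isomorphic

The graphs are NOT isomorphic.

Degrees in G1: deg(0)=3, deg(1)=1, deg(2)=1, deg(3)=3, deg(4)=2, deg(5)=2.
Sorted degree sequence of G1: [3, 3, 2, 2, 1, 1].
Degrees in G2: deg(0)=1, deg(1)=2, deg(2)=4, deg(3)=3, deg(4)=3, deg(5)=3.
Sorted degree sequence of G2: [4, 3, 3, 3, 2, 1].
The (sorted) degree sequence is an isomorphism invariant, so since G1 and G2 have different degree sequences they cannot be isomorphic.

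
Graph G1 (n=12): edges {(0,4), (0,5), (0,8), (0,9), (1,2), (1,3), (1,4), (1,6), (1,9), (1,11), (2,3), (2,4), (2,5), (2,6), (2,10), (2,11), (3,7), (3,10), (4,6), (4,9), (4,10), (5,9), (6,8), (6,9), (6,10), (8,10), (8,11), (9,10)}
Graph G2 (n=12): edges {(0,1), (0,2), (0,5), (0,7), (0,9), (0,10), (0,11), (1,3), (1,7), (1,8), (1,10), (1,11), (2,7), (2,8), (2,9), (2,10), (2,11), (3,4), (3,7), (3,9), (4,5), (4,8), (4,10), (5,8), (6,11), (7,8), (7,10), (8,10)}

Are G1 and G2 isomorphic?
Yes, isomorphic

The graphs are isomorphic.
One valid mapping φ: V(G1) → V(G2): 0→4, 1→2, 2→0, 3→11, 4→10, 5→5, 6→7, 7→6, 8→3, 9→8, 10→1, 11→9

Verify φ preserves adjacency — for each edge of G1, its image is an edge of G2:
  (0,4) → (φ(0),φ(4)) = (4,10) ∈ E(G2) ✓
  (0,5) → (φ(0),φ(5)) = (4,5) ∈ E(G2) ✓
  (0,8) → (φ(0),φ(8)) = (3,4) ∈ E(G2) ✓
  (0,9) → (φ(0),φ(9)) = (4,8) ∈ E(G2) ✓
  (1,2) → (φ(1),φ(2)) = (0,2) ∈ E(G2) ✓
  (1,3) → (φ(1),φ(3)) = (2,11) ∈ E(G2) ✓
  (1,4) → (φ(1),φ(4)) = (2,10) ∈ E(G2) ✓
  (1,6) → (φ(1),φ(6)) = (2,7) ∈ E(G2) ✓
  (1,9) → (φ(1),φ(9)) = (2,8) ∈ E(G2) ✓
  (1,11) → (φ(1),φ(11)) = (2,9) ∈ E(G2) ✓
  (2,3) → (φ(2),φ(3)) = (0,11) ∈ E(G2) ✓
  (2,4) → (φ(2),φ(4)) = (0,10) ∈ E(G2) ✓
  (2,5) → (φ(2),φ(5)) = (0,5) ∈ E(G2) ✓
  (2,6) → (φ(2),φ(6)) = (0,7) ∈ E(G2) ✓
  (2,10) → (φ(2),φ(10)) = (0,1) ∈ E(G2) ✓
  (2,11) → (φ(2),φ(11)) = (0,9) ∈ E(G2) ✓
  (3,7) → (φ(3),φ(7)) = (6,11) ∈ E(G2) ✓
  (3,10) → (φ(3),φ(10)) = (1,11) ∈ E(G2) ✓
  (4,6) → (φ(4),φ(6)) = (7,10) ∈ E(G2) ✓
  (4,9) → (φ(4),φ(9)) = (8,10) ∈ E(G2) ✓
  (4,10) → (φ(4),φ(10)) = (1,10) ∈ E(G2) ✓
  (5,9) → (φ(5),φ(9)) = (5,8) ∈ E(G2) ✓
  (6,8) → (φ(6),φ(8)) = (3,7) ∈ E(G2) ✓
  (6,9) → (φ(6),φ(9)) = (7,8) ∈ E(G2) ✓
  (6,10) → (φ(6),φ(10)) = (1,7) ∈ E(G2) ✓
  (8,10) → (φ(8),φ(10)) = (1,3) ∈ E(G2) ✓
  (8,11) → (φ(8),φ(11)) = (3,9) ∈ E(G2) ✓
  (9,10) → (φ(9),φ(10)) = (1,8) ∈ E(G2) ✓
All 28 edges of G1 map to edges of G2, and |E(G1)| = |E(G2)| = 28, so φ is a bijection on edges as well as vertices. Hence G1 ≅ G2.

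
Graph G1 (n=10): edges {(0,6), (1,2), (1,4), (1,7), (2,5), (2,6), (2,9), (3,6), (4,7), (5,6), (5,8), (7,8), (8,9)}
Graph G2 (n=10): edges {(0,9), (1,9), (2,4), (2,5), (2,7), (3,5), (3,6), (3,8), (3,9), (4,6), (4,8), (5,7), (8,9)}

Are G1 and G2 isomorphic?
Yes, isomorphic

The graphs are isomorphic.
One valid mapping φ: V(G1) → V(G2): 0→1, 1→5, 2→3, 3→0, 4→7, 5→8, 6→9, 7→2, 8→4, 9→6

Verify φ preserves adjacency — for each edge of G1, its image is an edge of G2:
  (0,6) → (φ(0),φ(6)) = (1,9) ∈ E(G2) ✓
  (1,2) → (φ(1),φ(2)) = (3,5) ∈ E(G2) ✓
  (1,4) → (φ(1),φ(4)) = (5,7) ∈ E(G2) ✓
  (1,7) → (φ(1),φ(7)) = (2,5) ∈ E(G2) ✓
  (2,5) → (φ(2),φ(5)) = (3,8) ∈ E(G2) ✓
  (2,6) → (φ(2),φ(6)) = (3,9) ∈ E(G2) ✓
  (2,9) → (φ(2),φ(9)) = (3,6) ∈ E(G2) ✓
  (3,6) → (φ(3),φ(6)) = (0,9) ∈ E(G2) ✓
  (4,7) → (φ(4),φ(7)) = (2,7) ∈ E(G2) ✓
  (5,6) → (φ(5),φ(6)) = (8,9) ∈ E(G2) ✓
  (5,8) → (φ(5),φ(8)) = (4,8) ∈ E(G2) ✓
  (7,8) → (φ(7),φ(8)) = (2,4) ∈ E(G2) ✓
  (8,9) → (φ(8),φ(9)) = (4,6) ∈ E(G2) ✓
All 13 edges of G1 map to edges of G2, and |E(G1)| = |E(G2)| = 13, so φ is a bijection on edges as well as vertices. Hence G1 ≅ G2.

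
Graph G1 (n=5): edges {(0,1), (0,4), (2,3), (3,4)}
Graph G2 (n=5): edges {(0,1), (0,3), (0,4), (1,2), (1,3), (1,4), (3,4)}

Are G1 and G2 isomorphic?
No, not isomorphic

The graphs are NOT isomorphic.

Degrees in G1: deg(0)=2, deg(1)=1, deg(2)=1, deg(3)=2, deg(4)=2.
Sorted degree sequence of G1: [2, 2, 2, 1, 1].
Degrees in G2: deg(0)=3, deg(1)=4, deg(2)=1, deg(3)=3, deg(4)=3.
Sorted degree sequence of G2: [4, 3, 3, 3, 1].
The (sorted) degree sequence is an isomorphism invariant, so since G1 and G2 have different degree sequences they cannot be isomorphic.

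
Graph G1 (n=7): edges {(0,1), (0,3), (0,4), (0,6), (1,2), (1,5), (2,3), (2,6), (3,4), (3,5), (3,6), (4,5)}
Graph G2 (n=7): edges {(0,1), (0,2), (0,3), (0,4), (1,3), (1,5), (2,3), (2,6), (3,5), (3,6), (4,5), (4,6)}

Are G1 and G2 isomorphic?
Yes, isomorphic

The graphs are isomorphic.
One valid mapping φ: V(G1) → V(G2): 0→0, 1→4, 2→5, 3→3, 4→2, 5→6, 6→1

Verify φ preserves adjacency — for each edge of G1, its image is an edge of G2:
  (0,1) → (φ(0),φ(1)) = (0,4) ∈ E(G2) ✓
  (0,3) → (φ(0),φ(3)) = (0,3) ∈ E(G2) ✓
  (0,4) → (φ(0),φ(4)) = (0,2) ∈ E(G2) ✓
  (0,6) → (φ(0),φ(6)) = (0,1) ∈ E(G2) ✓
  (1,2) → (φ(1),φ(2)) = (4,5) ∈ E(G2) ✓
  (1,5) → (φ(1),φ(5)) = (4,6) ∈ E(G2) ✓
  (2,3) → (φ(2),φ(3)) = (3,5) ∈ E(G2) ✓
  (2,6) → (φ(2),φ(6)) = (1,5) ∈ E(G2) ✓
  (3,4) → (φ(3),φ(4)) = (2,3) ∈ E(G2) ✓
  (3,5) → (φ(3),φ(5)) = (3,6) ∈ E(G2) ✓
  (3,6) → (φ(3),φ(6)) = (1,3) ∈ E(G2) ✓
  (4,5) → (φ(4),φ(5)) = (2,6) ∈ E(G2) ✓
All 12 edges of G1 map to edges of G2, and |E(G1)| = |E(G2)| = 12, so φ is a bijection on edges as well as vertices. Hence G1 ≅ G2.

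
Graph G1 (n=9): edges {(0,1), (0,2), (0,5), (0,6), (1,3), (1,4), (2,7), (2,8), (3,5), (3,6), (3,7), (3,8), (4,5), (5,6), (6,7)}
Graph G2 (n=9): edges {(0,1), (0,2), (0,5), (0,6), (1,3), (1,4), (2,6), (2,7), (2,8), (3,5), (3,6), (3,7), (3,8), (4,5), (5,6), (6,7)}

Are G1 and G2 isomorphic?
No, not isomorphic

The graphs are NOT isomorphic.

Counting edges: G1 has 15 edge(s); G2 has 16 edge(s).
Edge count is an isomorphism invariant (a bijection on vertices induces a bijection on edges), so differing edge counts rule out isomorphism.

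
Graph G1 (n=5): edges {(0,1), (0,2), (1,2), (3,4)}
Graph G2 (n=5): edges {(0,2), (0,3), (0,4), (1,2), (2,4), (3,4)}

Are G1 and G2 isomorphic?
No, not isomorphic

The graphs are NOT isomorphic.

Connected components of G1: 2 component(s) with vertex sets [[3, 4], [0, 1, 2]], sizes [2, 3].
Connected components of G2: 1 component(s) with vertex sets [[0, 1, 2, 3, 4]], sizes [5].
The number of connected components (and the multiset of component sizes) is an isomorphism invariant — an isomorphism maps each component of G1 bijectively onto a component of G2. Since G1 has 2 component(s) and G2 has 1, they cannot be isomorphic.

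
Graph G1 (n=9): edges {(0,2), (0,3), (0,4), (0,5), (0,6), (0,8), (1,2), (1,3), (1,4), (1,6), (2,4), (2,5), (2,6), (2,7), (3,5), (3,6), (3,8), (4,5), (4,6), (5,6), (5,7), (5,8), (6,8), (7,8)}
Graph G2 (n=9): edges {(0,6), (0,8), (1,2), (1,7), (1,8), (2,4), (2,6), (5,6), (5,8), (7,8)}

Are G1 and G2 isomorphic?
No, not isomorphic

The graphs are NOT isomorphic.

Counting triangles (3-cliques): G1 has 25, G2 has 1.
Triangle count is an isomorphism invariant, so differing triangle counts rule out isomorphism.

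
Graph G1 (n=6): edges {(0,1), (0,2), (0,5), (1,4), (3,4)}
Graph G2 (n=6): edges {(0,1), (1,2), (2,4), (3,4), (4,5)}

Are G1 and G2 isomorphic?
Yes, isomorphic

The graphs are isomorphic.
One valid mapping φ: V(G1) → V(G2): 0→4, 1→2, 2→3, 3→0, 4→1, 5→5

Verify φ preserves adjacency — for each edge of G1, its image is an edge of G2:
  (0,1) → (φ(0),φ(1)) = (2,4) ∈ E(G2) ✓
  (0,2) → (φ(0),φ(2)) = (3,4) ∈ E(G2) ✓
  (0,5) → (φ(0),φ(5)) = (4,5) ∈ E(G2) ✓
  (1,4) → (φ(1),φ(4)) = (1,2) ∈ E(G2) ✓
  (3,4) → (φ(3),φ(4)) = (0,1) ∈ E(G2) ✓
All 5 edges of G1 map to edges of G2, and |E(G1)| = |E(G2)| = 5, so φ is a bijection on edges as well as vertices. Hence G1 ≅ G2.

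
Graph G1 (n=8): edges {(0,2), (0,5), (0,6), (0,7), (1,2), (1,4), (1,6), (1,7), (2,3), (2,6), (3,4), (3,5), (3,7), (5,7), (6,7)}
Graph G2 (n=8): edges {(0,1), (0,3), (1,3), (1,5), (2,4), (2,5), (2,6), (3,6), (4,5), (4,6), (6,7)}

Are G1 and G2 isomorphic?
No, not isomorphic

The graphs are NOT isomorphic.

Counting triangles (3-cliques): G1 has 6, G2 has 3.
Triangle count is an isomorphism invariant, so differing triangle counts rule out isomorphism.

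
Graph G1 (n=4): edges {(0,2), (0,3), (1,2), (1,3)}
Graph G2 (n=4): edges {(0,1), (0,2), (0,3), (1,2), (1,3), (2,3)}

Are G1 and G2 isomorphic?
No, not isomorphic

The graphs are NOT isomorphic.

Counting triangles (3-cliques): G1 has 0, G2 has 4.
Triangle count is an isomorphism invariant, so differing triangle counts rule out isomorphism.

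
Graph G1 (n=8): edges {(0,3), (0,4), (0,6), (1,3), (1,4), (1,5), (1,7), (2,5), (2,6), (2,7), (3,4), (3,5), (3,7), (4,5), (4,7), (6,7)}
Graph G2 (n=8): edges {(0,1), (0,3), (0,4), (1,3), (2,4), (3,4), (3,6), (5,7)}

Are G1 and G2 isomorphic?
No, not isomorphic

The graphs are NOT isomorphic.

Connected components of G1: 1 component(s) with vertex sets [[0, 1, 2, 3, 4, 5, 6, 7]], sizes [8].
Connected components of G2: 2 component(s) with vertex sets [[5, 7], [0, 1, 2, 3, 4, 6]], sizes [2, 6].
The number of connected components (and the multiset of component sizes) is an isomorphism invariant — an isomorphism maps each component of G1 bijectively onto a component of G2. Since G1 has 1 component(s) and G2 has 2, they cannot be isomorphic.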